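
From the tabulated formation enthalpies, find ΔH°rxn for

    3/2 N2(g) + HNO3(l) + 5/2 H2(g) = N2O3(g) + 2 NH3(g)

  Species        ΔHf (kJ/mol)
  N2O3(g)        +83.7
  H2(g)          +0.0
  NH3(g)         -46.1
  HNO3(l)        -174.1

ΔH°rxn = Σ nΔHf°(products) − Σ nΔHf°(reactants).
Products: 1·(+83.7) + 2·(-46.1) = -8.5
Reactants: 3/2·(+0.0) + 1·(-174.1) + 5/2·(+0.0) = -174.1
ΔH°rxn = (-8.5) − (-174.1) = 165.6 kJ/mol

ΔH°rxn = 165.6 kJ/mol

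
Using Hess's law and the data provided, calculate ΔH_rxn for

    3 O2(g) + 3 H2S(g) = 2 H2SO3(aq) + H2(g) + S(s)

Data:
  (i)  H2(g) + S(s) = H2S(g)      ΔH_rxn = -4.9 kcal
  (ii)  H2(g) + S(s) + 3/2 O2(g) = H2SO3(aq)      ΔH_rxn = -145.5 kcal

ΔH_rxn = -276.3 kcal

(i) reversed and × 3 (reverse to put H2S(g) on the reactant side; ×3 to match 3 H2S(g) in the target): (-3)·(-4.9) = +14.7 kcal
(ii) × 2 (×2 to match 2 H2SO3(aq) in the target): (2)·(-145.5) = -291.0 kcal
By Hess's law, ΔH_rxn = (-3)·(-4.9) + (2)·(-145.5) = -276.3 kcal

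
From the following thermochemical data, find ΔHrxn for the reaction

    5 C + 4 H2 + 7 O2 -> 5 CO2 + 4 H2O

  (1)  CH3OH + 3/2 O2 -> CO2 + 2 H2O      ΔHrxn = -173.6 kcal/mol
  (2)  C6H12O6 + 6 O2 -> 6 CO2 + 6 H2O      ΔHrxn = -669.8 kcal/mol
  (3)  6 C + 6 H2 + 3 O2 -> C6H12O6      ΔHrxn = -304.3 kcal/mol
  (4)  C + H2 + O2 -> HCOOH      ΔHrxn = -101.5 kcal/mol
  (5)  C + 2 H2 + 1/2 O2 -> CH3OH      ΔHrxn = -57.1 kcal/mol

(1) reversed: +173.6 kcal/mol
(2) as written: -669.8 kcal/mol
(3) as written: -304.3 kcal/mol
(4): not needed.
(5) reversed: +57.1 kcal/mol
By Hess's law, ΔHrxn = (+173.6) + (-669.8) + (-304.3) + (+57.1) = -743.4 kcal/mol

ΔHrxn = -743.4 kcal/mol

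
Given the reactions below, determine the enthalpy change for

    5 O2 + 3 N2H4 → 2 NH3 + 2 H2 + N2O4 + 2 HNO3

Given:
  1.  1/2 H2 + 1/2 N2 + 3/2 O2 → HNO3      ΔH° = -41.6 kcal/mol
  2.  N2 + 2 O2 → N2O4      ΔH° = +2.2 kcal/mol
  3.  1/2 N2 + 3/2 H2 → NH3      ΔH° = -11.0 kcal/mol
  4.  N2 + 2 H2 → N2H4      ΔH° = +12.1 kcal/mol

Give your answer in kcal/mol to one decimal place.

eq. 1 × 2: (2)·(-41.6) = -83.2 kcal/mol
eq. 2 as written: +2.2 kcal/mol
eq. 3 × 2: (2)·(-11.0) = -22.0 kcal/mol
eq. 4 reversed and × 3: (-3)·(+12.1) = -36.3 kcal/mol
Since enthalpy is a state function, ΔH° = (2)·(-41.6) + (1)·(+2.2) + (2)·(-11.0) + (-3)·(+12.1) = -139.3 kcal/mol

ΔH° = -139.3 kcal/mol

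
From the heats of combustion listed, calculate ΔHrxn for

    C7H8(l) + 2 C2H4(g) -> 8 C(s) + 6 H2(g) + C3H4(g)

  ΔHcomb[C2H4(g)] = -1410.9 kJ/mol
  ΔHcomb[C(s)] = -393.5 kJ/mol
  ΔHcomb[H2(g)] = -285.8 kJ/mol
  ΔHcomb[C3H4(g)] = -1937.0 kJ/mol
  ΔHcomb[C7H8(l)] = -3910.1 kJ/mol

Using ΔH = Σ nΔHc°(reactants) − Σ nΔHc°(products):
= [1·(-3910.1) + 2·(-1410.9)] − [8·(-393.5) + 6·(-285.8) + 1·(-1937.0)]
= 67.9 kJ/mol

ΔHrxn = 67.9 kJ/mol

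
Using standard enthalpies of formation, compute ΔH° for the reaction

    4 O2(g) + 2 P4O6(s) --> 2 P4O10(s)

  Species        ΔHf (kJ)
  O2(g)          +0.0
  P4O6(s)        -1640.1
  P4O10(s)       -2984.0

ΔH°rxn = Σ nΔHf°(products) − Σ nΔHf°(reactants).
Products: 2·(-2984.0) = -5968.0
Reactants: 4·(+0.0) + 2·(-1640.1) = -3280.2
ΔH° = (-5968.0) − (-3280.2) = -2687.8 kJ

ΔH° = -2687.8 kJ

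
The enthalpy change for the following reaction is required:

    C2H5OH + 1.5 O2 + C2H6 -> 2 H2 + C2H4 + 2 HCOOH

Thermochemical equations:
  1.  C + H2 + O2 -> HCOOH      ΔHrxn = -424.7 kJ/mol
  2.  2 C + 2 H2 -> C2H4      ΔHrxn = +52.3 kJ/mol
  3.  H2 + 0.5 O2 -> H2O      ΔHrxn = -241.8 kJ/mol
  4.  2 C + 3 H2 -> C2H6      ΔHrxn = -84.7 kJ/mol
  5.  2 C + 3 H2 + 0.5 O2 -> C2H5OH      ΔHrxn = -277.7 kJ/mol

eq. 1 × 2: (2)·(-424.7) = -849.4 kJ/mol
eq. 2 as written: +52.3 kJ/mol
eq. 3: not needed.
eq. 4 reversed: +84.7 kJ/mol
eq. 5 reversed: +277.7 kJ/mol
Combining the equations, ΔHrxn = (2)·(-424.7) + (1)·(+52.3) + (-1)·(-84.7) + (-1)·(-277.7) = -434.7 kJ/mol

ΔHrxn = -434.7 kJ/mol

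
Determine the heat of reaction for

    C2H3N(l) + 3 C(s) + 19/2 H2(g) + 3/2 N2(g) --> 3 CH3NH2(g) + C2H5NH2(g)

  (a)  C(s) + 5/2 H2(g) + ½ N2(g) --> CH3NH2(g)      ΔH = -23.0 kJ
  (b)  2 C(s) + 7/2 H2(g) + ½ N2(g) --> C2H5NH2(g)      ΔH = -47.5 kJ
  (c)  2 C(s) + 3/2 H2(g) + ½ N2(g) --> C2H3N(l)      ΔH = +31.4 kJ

ΔH = -147.9 kJ

(a) × 3 (×3 to match 3 CH3NH2(g) in the target): (3)·(-23.0) = -69.0 kJ
(b) as written (C2H5NH2(g) already on the product side): -47.5 kJ
(c) reversed (reverse to put C2H3N(l) on the reactant side): -31.4 kJ
ΔH = (-69.0) + (-47.5) + (-31.4) = -147.9 kJ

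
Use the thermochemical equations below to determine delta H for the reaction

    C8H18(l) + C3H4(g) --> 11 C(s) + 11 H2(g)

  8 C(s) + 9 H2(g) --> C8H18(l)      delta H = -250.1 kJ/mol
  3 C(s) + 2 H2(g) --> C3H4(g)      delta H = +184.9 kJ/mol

equation 1 reversed (C8H18(l) must end up as a reactant): +250.1 kJ/mol
equation 2 reversed (reverse to put C3H4(g) on the reactant side): -184.9 kJ/mol
delta H = (+250.1) + (-184.9) = 65.2 kJ/mol

delta H = 65.2 kJ/mol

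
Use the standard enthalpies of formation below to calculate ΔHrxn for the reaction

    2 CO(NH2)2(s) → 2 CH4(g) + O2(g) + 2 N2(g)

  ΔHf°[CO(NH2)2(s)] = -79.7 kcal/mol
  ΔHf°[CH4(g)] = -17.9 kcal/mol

Products: 2·(-17.9) + 1·(+0.0) + 2·(+0.0) = -35.8
Reactants: 2·(-79.7) = -159.4
ΔHrxn = (-35.8) − (-159.4) = 123.6 kcal/mol

ΔHrxn = 123.6 kcal/mol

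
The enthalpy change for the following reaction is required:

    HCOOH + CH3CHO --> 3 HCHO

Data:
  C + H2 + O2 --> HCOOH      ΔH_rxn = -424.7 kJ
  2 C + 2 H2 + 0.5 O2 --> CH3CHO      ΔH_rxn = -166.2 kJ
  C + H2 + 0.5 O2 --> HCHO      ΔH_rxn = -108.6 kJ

ΔH_rxn = 265.1 kJ

equation 1 reversed: +424.7 kJ
equation 2 reversed: +166.2 kJ
equation 3 × 3: (3)·(-108.6) = -325.8 kJ
Combining the equations, ΔH_rxn = (+424.7) + (+166.2) + (-325.8) = 265.1 kJ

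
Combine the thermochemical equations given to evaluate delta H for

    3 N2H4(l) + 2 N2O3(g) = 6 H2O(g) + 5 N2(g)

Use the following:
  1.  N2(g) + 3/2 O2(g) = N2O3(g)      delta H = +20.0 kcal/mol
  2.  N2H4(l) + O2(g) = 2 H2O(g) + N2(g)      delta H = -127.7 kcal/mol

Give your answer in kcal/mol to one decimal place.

delta H = -423.1 kcal/mol

eq. 1 reversed and × 2 (N2O3(g) must end up as a reactant; scale by 2 for the 2 N2O3(g)): (-2)·(+20.0) = -40.0 kcal/mol
eq. 2 × 3 (scale by 3 for the 3 N2H4(l)): (3)·(-127.7) = -383.1 kcal/mol
By Hess's law, delta H = (-40.0) + (-383.1) = -423.1 kcal/mol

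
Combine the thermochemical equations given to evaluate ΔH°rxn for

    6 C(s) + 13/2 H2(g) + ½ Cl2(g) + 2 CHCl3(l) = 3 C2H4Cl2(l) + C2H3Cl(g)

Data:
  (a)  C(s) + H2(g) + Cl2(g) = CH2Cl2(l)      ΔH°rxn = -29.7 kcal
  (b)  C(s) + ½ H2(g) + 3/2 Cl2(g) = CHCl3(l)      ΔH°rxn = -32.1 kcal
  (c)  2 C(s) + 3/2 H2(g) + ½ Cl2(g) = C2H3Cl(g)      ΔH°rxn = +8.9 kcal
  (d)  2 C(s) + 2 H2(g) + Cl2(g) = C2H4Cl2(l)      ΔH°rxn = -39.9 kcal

ΔH°rxn = -46.6 kcal

(a): not needed (CH2Cl2(l) appears nowhere else).
(b) reversed and × 2 (CHCl3(l) must end up as a reactant; scale by 2 for the 2 CHCl3(l)): (-2)·(-32.1) = +64.2 kcal
(c) as written (C2H3Cl(g) already on the product side): +8.9 kcal
(d) × 3 (×3 to match 3 C2H4Cl2(l) in the target): (3)·(-39.9) = -119.7 kcal
By Hess's law, ΔH°rxn = (-2)·(-32.1) + (1)·(+8.9) + (3)·(-39.9) = -46.6 kcal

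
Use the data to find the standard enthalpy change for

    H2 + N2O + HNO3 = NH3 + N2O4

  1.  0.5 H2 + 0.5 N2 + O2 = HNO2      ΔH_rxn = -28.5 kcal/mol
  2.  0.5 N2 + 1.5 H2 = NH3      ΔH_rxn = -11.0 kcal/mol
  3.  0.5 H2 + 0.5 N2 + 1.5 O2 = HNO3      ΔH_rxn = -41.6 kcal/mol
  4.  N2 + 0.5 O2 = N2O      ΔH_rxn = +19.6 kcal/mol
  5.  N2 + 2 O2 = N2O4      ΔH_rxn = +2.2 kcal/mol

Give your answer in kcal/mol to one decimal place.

eq. 1: not needed.
eq. 2 as written: -11.0 kcal/mol
eq. 3 reversed: +41.6 kcal/mol
eq. 4 reversed: -19.6 kcal/mol
eq. 5 as written: +2.2 kcal/mol
Combining the equations, ΔH_rxn = (1)·(-11.0) + (-1)·(-41.6) + (-1)·(+19.6) + (1)·(+2.2) = 13.2 kcal/mol

ΔH_rxn = 13.2 kcal/mol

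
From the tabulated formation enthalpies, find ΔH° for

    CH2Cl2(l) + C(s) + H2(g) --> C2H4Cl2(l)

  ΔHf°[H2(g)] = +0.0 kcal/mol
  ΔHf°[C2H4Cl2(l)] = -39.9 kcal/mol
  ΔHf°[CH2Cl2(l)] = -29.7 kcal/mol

ΔH° = -10.2 kcal/mol

Products: 1·(-39.9) = -39.9
Reactants: 1·(-29.7) + 1·(+0.0) + 1·(+0.0) = -29.7
ΔH° = (-39.9) − (-29.7) = -10.2 kcal/mol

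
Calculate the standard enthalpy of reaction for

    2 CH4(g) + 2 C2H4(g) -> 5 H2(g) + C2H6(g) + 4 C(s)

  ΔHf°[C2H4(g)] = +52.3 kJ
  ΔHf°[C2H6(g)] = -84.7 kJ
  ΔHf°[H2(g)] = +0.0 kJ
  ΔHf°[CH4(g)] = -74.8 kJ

ΔH° = -39.7 kJ

Products: 5·(+0.0) + 1·(-84.7) + 4·(+0.0) = -84.7
Reactants: 2·(-74.8) + 2·(+52.3) = -45.0
ΔH° = (-84.7) − (-45.0) = -39.7 kJ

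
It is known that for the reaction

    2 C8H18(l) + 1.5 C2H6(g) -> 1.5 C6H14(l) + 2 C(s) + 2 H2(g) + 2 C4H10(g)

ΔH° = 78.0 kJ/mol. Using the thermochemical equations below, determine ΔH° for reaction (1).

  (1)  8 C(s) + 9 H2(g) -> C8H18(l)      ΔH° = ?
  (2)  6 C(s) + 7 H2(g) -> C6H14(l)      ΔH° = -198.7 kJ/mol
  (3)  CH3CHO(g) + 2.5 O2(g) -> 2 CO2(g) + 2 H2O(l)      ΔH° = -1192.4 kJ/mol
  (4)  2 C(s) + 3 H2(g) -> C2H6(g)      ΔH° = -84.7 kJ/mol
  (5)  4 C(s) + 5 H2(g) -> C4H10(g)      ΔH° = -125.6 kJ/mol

ΔH° = -250.1 kJ/mol

(1) reversed and × 2 (C8H18(l) must end up as a reactant; ×2 to match 2 C8H18(l) in the target): contributes −2·x
(2) × 3/2 (scale by 3/2 for the 3/2 C6H14(l)): (3/2)·(-198.7) = -298.05 kJ/mol
(3): not needed (O2(g) appears nowhere else).
(4) reversed and × 3/2 (reverse to put C2H6(g) on the reactant side; ×3/2 to match 3/2 C2H6(g) in the target): (-3/2)·(-84.7) = +127.05 kJ/mol
(5) × 2 (×2 to match 2 C4H10(g) in the target): (2)·(-125.6) = -251.2 kJ/mol
+78.0 = (-298.05) + (+127.05) + (-251.2) − 2·x
x = (+78.0 − (-422.2)) / (-2) = -250.1 kJ/mol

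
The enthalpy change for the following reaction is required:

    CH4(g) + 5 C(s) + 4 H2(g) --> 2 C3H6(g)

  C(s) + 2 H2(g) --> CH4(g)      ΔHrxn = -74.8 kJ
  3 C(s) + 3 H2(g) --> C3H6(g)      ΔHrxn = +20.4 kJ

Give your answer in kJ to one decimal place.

equation 1 reversed: +74.8 kJ
equation 2 × 2: (2)·(+20.4) = +40.8 kJ
By Hess's law, ΔHrxn = (-1)·(-74.8) + (2)·(+20.4) = 115.6 kJ

ΔHrxn = 115.6 kJ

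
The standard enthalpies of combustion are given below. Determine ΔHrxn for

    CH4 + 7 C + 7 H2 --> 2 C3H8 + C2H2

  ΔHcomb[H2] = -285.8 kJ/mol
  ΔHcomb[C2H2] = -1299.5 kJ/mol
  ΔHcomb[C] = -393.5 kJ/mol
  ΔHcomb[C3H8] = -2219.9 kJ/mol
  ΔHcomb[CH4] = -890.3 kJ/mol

ΔHrxn = 93.9 kJ/mol

Using ΔH = Σ nΔHc°(reactants) − Σ nΔHc°(products):
= [1·(-890.3) + 7·(-393.5) + 7·(-285.8)] − [2·(-2219.9) + 1·(-1299.5)]
= 93.9 kJ/mol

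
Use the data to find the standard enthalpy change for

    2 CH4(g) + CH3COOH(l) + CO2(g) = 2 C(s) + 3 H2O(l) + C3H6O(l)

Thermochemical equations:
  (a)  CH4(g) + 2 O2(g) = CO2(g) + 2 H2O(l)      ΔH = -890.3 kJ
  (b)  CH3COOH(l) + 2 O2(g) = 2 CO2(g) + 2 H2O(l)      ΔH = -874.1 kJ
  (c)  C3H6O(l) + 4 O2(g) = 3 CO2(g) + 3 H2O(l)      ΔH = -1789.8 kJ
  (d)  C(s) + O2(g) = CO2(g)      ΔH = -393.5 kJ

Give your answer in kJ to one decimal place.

ΔH = -77.9 kJ

(a) × 2: (2)·(-890.3) = -1780.6 kJ
(b) as written: -874.1 kJ
(c) reversed: +1789.8 kJ
(d) reversed and × 2: (-2)·(-393.5) = +787.0 kJ
By Hess's law, ΔH = (-1780.6) + (-874.1) + (+1789.8) + (+787.0) = -77.9 kJ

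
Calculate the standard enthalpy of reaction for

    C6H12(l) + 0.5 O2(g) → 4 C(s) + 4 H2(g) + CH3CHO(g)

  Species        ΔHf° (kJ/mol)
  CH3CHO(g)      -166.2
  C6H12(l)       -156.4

Products: 4·(+0.0) + 4·(+0.0) + 1·(-166.2) = -166.2
Reactants: 1·(-156.4) + 1/2·(+0.0) = -156.4
ΔH°rxn = (-166.2) − (-156.4) = -9.8 kJ/mol

ΔH°rxn = -9.8 kJ/mol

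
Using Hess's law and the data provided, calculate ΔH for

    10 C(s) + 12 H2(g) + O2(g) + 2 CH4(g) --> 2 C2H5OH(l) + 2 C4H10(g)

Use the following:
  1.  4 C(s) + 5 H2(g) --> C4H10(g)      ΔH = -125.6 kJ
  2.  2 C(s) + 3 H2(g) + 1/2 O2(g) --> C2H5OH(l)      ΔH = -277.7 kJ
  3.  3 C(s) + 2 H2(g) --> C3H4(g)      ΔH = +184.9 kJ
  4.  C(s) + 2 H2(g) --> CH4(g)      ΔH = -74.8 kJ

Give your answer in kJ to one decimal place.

ΔH = -657.0 kJ

eq. 1 × 2: (2)·(-125.6) = -251.2 kJ
eq. 2 × 2: (2)·(-277.7) = -555.4 kJ
eq. 3: not needed.
eq. 4 reversed and × 2: (-2)·(-74.8) = +149.6 kJ
Summing the manipulated equations, ΔH = (2)·(-125.6) + (2)·(-277.7) + (-2)·(-74.8) = -657.0 kJ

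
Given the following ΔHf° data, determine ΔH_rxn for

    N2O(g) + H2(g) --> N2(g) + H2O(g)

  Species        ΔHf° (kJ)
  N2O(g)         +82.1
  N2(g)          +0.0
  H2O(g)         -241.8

ΔH_rxn = -323.9 kJ

Products: 1·(+0.0) + 1·(-241.8) = -241.8
Reactants: 1·(+82.1) + 1·(+0.0) = +82.1
ΔH_rxn = (-241.8) − (+82.1) = -323.9 kJ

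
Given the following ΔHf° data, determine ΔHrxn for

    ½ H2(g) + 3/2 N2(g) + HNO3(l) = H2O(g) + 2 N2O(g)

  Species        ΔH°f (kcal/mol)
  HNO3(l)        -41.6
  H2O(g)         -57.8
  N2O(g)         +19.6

ΔHrxn = 23.0 kcal/mol

Products: 1·(-57.8) + 2·(+19.6) = -18.6
Reactants: 1/2·(+0.0) + 3/2·(+0.0) + 1·(-41.6) = -41.6
ΔHrxn = (-18.6) − (-41.6) = 23.0 kcal/mol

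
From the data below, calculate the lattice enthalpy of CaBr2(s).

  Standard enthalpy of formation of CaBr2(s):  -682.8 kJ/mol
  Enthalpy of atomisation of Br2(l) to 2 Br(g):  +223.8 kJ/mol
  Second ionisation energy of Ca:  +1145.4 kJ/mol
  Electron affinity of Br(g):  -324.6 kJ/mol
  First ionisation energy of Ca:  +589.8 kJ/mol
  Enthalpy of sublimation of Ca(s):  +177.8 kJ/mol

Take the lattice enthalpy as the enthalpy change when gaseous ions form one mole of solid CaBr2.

U = -2170.4 kJ/mol

ΔHf° = 1·ΔHsub + 1·(ΣIE) + 1·D(Br2) + 2·EA + U
-682.8 = 1·(+177.8) + 1·(+1735.2) + 1·(+223.8) + 2·(-324.6) + U
U = -682.8 − (+1487.6) = -2170.4 kJ/mol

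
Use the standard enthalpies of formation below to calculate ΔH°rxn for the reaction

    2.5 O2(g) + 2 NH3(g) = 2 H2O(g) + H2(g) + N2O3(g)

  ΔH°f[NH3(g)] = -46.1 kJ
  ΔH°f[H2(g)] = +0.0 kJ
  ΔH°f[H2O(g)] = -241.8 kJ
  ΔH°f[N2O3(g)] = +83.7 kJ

Products: 2·(-241.8) + 1·(+0.0) + 1·(+83.7) = -399.9
Reactants: 5/2·(+0.0) + 2·(-46.1) = -92.2
ΔH°rxn = (-399.9) − (-92.2) = -307.7 kJ

ΔH°rxn = -307.7 kJ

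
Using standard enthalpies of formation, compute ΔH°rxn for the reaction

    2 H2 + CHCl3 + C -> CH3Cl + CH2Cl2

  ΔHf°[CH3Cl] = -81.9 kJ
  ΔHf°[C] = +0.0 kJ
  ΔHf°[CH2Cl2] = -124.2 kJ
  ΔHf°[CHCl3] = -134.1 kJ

Products: 1·(-81.9) + 1·(-124.2) = -206.1
Reactants: 2·(+0.0) + 1·(-134.1) + 1·(+0.0) = -134.1
ΔH°rxn = (-206.1) − (-134.1) = -72.0 kJ

ΔH°rxn = -72.0 kJ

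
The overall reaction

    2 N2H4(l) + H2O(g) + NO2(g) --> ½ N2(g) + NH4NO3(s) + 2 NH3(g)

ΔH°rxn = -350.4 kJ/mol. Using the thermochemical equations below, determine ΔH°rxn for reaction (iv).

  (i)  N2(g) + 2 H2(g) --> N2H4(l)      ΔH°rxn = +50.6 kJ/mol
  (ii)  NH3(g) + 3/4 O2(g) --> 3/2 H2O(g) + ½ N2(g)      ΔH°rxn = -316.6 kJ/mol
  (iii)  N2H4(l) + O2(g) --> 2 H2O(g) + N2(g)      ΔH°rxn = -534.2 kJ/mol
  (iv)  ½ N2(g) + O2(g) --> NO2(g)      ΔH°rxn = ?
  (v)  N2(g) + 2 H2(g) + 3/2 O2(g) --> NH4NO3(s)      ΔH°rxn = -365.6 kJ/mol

ΔH°rxn = 33.2 kJ/mol

(i) reversed: -50.6 kJ/mol
(ii) reversed and × 2: (-2)·(-316.6) = +633.2 kJ/mol
(iii) as written: -534.2 kJ/mol
(iv) reversed: contributes −x
(v) as written: -365.6 kJ/mol
-350.4 = (-50.6) + (+633.2) + (-534.2) + (-365.6) − x
x = (-350.4 − (-317.2)) / (-1) = 33.2 kJ/mol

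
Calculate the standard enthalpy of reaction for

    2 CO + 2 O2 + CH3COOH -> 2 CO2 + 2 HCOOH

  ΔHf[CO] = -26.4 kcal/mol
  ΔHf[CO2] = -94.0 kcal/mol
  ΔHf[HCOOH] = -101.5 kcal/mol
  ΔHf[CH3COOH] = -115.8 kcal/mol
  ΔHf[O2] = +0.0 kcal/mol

ΔH°rxn = -222.4 kcal/mol

Products: 2·(-94.0) + 2·(-101.5) = -391.0
Reactants: 2·(-26.4) + 2·(+0.0) + 1·(-115.8) = -168.6
ΔH°rxn = (-391.0) − (-168.6) = -222.4 kcal/mol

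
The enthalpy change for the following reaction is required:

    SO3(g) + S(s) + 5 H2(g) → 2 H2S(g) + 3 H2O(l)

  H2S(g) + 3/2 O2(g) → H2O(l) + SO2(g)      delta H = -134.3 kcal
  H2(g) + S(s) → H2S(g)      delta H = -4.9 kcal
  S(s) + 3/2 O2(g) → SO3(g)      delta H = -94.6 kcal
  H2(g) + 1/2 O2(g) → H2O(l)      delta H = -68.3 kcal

delta H = -120.1 kcal

equation 1: not needed (SO2(g) appears nowhere else).
equation 2 × 2: (2)·(-4.9) = -9.8 kcal
equation 3 reversed (reverse to put SO3(g) on the reactant side): +94.6 kcal
equation 4 × 3: (3)·(-68.3) = -204.9 kcal
Combining the equations, delta H = (2)·(-4.9) + (-1)·(-94.6) + (3)·(-68.3) = -120.1 kcal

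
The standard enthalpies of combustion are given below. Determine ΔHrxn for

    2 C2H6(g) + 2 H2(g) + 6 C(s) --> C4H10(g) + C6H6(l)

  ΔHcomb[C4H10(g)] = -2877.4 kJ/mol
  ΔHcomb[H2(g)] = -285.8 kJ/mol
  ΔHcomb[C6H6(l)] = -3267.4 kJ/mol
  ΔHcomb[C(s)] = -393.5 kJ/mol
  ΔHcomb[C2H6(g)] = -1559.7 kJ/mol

ΔHrxn = 92.8 kJ/mol

With combustion enthalpies, reactants minus products:
= [2·(-1559.7) + 2·(-285.8) + 6·(-393.5)] − [1·(-2877.4) + 1·(-3267.4)]
= 92.8 kJ/mol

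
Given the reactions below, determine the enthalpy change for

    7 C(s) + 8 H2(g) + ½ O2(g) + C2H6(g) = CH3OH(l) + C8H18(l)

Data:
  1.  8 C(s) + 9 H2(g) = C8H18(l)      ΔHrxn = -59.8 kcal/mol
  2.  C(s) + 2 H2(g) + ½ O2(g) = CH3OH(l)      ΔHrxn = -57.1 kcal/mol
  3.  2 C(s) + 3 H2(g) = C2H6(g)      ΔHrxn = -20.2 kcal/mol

ΔHrxn = -96.7 kcal/mol

eq. 1 as written: -59.8 kcal/mol
eq. 2 as written: -57.1 kcal/mol
eq. 3 reversed: +20.2 kcal/mol
By Hess's law, ΔHrxn = (1)·(-59.8) + (1)·(-57.1) + (-1)·(-20.2) = -96.7 kcal/mol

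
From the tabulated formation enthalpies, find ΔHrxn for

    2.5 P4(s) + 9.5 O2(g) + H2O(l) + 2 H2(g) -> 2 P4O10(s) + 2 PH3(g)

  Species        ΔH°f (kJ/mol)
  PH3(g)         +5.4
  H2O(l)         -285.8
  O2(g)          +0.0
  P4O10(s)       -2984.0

ΔHrxn = -5671.4 kJ/mol

ΔH°rxn = Σ nΔHf°(products) − Σ nΔHf°(reactants).
Products: 2·(-2984.0) + 2·(+5.4) = -5957.2
Reactants: 5/2·(+0.0) + 19/2·(+0.0) + 1·(-285.8) + 2·(+0.0) = -285.8
ΔHrxn = (-5957.2) − (-285.8) = -5671.4 kJ/mol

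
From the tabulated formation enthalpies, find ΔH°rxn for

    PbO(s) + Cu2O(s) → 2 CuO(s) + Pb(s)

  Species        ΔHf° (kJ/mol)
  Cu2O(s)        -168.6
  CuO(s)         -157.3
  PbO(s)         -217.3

Products: 2·(-157.3) + 1·(+0.0) = -314.6
Reactants: 1·(-217.3) + 1·(-168.6) = -385.9
ΔH°rxn = (-314.6) − (-385.9) = 71.3 kJ/mol

ΔH°rxn = 71.3 kJ/mol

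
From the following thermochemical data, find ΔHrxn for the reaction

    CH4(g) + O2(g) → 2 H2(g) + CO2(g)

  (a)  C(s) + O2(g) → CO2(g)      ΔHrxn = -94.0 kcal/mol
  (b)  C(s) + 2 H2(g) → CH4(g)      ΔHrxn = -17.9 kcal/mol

(a) as written: -94.0 kcal/mol
(b) reversed: +17.9 kcal/mol
Combining the equations, ΔHrxn = (1)·(-94.0) + (-1)·(-17.9) = -76.1 kcal/mol

ΔHrxn = -76.1 kcal/mol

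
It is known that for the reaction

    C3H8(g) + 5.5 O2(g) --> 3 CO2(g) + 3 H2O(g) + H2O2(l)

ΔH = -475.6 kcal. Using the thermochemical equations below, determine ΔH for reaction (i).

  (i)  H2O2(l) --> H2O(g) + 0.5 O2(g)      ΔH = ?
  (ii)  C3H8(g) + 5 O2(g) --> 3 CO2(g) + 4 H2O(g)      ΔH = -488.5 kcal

(i) reversed: contributes −x
(ii) as written: -488.5 kcal
-475.6 = (-488.5) − x
x = (-475.6 − (-488.5)) / (-1) = -12.9 kcal

ΔH = -12.9 kcal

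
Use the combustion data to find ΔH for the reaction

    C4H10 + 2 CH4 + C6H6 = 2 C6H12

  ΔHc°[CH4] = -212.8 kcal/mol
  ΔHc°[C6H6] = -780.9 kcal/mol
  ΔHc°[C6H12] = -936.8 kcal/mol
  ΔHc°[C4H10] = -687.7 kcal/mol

Using ΔH = Σ nΔHc°(reactants) − Σ nΔHc°(products):
= [1·(-687.7) + 2·(-212.8) + 1·(-780.9)] − [2·(-936.8)]
= -20.6 kcal/mol

ΔH = -20.6 kcal/mol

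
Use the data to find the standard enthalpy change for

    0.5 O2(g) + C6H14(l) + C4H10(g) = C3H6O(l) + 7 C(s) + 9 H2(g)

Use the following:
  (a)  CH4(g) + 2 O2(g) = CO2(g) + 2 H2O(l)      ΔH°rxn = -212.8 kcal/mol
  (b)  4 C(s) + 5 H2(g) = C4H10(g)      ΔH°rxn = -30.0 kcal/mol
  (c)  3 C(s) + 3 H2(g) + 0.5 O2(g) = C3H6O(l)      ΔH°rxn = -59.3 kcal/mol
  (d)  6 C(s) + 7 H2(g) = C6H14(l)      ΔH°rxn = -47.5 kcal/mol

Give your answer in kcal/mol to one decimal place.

ΔH°rxn = 18.2 kcal/mol

(a): not needed (H2O(l) appears nowhere else).
(b) reversed (C4H10(g) must end up as a reactant): +30.0 kcal/mol
(c) as written (C3H6O(l) already on the product side): -59.3 kcal/mol
(d) reversed (reverse to put C6H14(l) on the reactant side): +47.5 kcal/mol
ΔH°rxn = (+30.0) + (-59.3) + (+47.5) = 18.2 kcal/mol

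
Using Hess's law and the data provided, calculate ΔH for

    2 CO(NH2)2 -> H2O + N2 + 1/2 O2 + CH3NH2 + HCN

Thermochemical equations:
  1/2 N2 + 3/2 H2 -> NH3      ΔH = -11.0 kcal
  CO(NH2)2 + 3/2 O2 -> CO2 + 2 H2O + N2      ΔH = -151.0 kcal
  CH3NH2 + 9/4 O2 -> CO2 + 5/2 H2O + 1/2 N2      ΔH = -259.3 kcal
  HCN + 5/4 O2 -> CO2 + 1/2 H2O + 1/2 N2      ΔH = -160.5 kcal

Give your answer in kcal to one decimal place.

ΔH = 117.8 kcal

equation 1: not needed.
equation 2 × 2: (2)·(-151.0) = -302.0 kcal
equation 3 reversed: +259.3 kcal
equation 4 reversed: +160.5 kcal
By Hess's law, ΔH = (-302.0) + (+259.3) + (+160.5) = 117.8 kcal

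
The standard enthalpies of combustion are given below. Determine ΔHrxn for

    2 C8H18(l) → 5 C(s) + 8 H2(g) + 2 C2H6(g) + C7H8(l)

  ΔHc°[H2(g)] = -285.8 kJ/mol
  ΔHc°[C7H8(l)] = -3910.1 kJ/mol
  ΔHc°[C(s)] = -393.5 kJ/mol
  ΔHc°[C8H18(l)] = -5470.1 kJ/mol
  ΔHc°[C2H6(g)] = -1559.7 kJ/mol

Using ΔH = Σ nΔHc°(reactants) − Σ nΔHc°(products):
= [2·(-5470.1)] − [5·(-393.5) + 8·(-285.8) + 2·(-1559.7) + 1·(-3910.1)]
= 343.2 kJ/mol

ΔHrxn = 343.2 kJ/mol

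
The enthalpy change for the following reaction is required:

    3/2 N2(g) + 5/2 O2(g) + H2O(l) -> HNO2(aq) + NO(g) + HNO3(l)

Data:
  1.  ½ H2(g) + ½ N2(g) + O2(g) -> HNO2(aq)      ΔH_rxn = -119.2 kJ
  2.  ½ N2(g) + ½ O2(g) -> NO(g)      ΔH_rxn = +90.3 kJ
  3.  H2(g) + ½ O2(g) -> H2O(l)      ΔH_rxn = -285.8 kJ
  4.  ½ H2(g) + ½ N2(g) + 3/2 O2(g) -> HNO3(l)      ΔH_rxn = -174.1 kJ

ΔH_rxn = 82.8 kJ

eq. 1 as written (HNO2(aq) already on the product side): -119.2 kJ
eq. 2 as written (NO(g) already on the product side): +90.3 kJ
eq. 3 reversed (H2O(l) must end up as a reactant): +285.8 kJ
eq. 4 as written (HNO3(l) already on the product side): -174.1 kJ
Combining the equations, ΔH_rxn = (1)·(-119.2) + (1)·(+90.3) + (-1)·(-285.8) + (1)·(-174.1) = 82.8 kJ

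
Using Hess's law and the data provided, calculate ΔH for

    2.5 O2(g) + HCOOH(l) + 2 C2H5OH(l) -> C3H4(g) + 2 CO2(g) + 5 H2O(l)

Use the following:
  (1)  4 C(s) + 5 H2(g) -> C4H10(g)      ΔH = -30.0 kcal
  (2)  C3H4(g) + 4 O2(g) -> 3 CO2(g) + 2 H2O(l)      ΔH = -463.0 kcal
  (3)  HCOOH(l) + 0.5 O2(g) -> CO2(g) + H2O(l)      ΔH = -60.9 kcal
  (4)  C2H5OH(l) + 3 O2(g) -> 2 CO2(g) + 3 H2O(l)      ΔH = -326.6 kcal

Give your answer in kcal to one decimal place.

(1): not needed.
(2) reversed: +463.0 kcal
(3) as written: -60.9 kcal
(4) × 2: (2)·(-326.6) = -653.2 kcal
ΔH = (+463.0) + (-60.9) + (-653.2) = -251.1 kcal

ΔH = -251.1 kcal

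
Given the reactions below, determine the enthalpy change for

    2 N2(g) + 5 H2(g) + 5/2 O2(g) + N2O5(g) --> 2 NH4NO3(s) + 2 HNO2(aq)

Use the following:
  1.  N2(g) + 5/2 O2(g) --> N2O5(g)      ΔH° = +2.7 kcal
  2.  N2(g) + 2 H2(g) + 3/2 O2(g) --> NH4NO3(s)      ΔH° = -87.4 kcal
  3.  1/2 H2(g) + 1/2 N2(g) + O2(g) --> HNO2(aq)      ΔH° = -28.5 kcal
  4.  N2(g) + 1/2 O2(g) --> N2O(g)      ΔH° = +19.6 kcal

ΔH° = -234.5 kcal

eq. 1 reversed (reverse to put N2O5(g) on the reactant side): -2.7 kcal
eq. 2 × 2 (×2 to match 2 NH4NO3(s) in the target): (2)·(-87.4) = -174.8 kcal
eq. 3 × 2 (scale by 2 for the 2 HNO2(aq)): (2)·(-28.5) = -57.0 kcal
eq. 4: not needed (N2O(g) appears nowhere else).
By Hess's law, ΔH° = (-1)·(+2.7) + (2)·(-87.4) + (2)·(-28.5) = -234.5 kcal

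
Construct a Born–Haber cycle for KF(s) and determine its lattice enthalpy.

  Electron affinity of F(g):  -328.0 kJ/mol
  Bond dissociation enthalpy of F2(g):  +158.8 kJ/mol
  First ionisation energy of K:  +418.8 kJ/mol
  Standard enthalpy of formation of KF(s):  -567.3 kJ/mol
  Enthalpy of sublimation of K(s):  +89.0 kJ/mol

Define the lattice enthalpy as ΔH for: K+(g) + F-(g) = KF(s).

ΔHf° = 1·ΔHsub + 1·(ΣIE) + 1/2·D(F2) + 1·EA + U
-567.3 = 1·(+89.0) + 1·(+418.8) + 1/2·(+158.8) + 1·(-328.0) + U
U = -567.3 − (+259.2) = -826.5 kJ/mol

U = -826.5 kJ/mol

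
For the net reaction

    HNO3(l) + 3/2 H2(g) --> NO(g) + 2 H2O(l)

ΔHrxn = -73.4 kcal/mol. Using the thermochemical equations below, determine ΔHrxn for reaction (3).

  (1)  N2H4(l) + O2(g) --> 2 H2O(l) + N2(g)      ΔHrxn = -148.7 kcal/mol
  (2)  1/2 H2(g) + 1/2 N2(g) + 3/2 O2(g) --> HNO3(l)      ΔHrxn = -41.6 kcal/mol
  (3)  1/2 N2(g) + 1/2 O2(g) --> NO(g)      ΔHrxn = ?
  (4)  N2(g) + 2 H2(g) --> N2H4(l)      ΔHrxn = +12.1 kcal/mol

ΔHrxn = 21.6 kcal/mol

(1) as written: -148.7 kcal/mol
(2) reversed: +41.6 kcal/mol
(3) as written: contributes x
(4) as written: +12.1 kcal/mol
-73.4 = (-148.7) + (+41.6) + (+12.1) + x
x = (-73.4 − (-95.0)) / (1) = 21.6 kcal/mol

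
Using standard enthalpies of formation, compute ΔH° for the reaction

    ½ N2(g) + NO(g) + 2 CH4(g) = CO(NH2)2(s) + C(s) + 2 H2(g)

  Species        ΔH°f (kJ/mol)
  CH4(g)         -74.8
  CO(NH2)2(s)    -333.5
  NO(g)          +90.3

ΔH°rxn = Σ nΔHf°(products) − Σ nΔHf°(reactants).
Products: 1·(-333.5) + 1·(+0.0) + 2·(+0.0) = -333.5
Reactants: 1/2·(+0.0) + 1·(+90.3) + 2·(-74.8) = -59.3
ΔH° = (-333.5) − (-59.3) = -274.2 kJ/mol

ΔH° = -274.2 kJ/mol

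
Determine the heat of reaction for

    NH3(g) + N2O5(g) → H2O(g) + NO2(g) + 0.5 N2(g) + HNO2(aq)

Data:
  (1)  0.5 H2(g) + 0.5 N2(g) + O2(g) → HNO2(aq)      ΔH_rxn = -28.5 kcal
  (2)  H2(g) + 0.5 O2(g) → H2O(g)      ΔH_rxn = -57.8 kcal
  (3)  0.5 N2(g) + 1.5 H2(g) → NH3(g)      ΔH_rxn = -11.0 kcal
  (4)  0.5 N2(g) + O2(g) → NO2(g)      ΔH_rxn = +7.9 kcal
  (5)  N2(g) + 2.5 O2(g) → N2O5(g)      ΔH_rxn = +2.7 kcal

ΔH_rxn = -70.1 kcal

(1) as written: -28.5 kcal
(2) as written: -57.8 kcal
(3) reversed: +11.0 kcal
(4) as written: +7.9 kcal
(5) reversed: -2.7 kcal
Summing the manipulated equations, ΔH_rxn = (-28.5) + (-57.8) + (+11.0) + (+7.9) + (-2.7) = -70.1 kcal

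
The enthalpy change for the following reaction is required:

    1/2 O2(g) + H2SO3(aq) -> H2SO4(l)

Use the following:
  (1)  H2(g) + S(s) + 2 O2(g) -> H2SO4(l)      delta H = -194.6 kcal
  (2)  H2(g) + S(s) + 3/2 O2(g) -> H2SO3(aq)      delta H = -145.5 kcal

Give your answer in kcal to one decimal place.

(1) as written (H2SO4(l) already on the product side): -194.6 kcal
(2) reversed (reverse to put H2SO3(aq) on the reactant side): +145.5 kcal
delta H = (-194.6) + (+145.5) = -49.1 kcal

delta H = -49.1 kcal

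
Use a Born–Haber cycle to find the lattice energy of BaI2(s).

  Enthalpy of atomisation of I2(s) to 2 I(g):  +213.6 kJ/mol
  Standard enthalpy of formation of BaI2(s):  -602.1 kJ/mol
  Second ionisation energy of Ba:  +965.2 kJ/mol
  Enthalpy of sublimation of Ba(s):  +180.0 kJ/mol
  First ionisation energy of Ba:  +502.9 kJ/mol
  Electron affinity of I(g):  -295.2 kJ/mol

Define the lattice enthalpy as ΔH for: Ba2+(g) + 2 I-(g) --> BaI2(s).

U = -1873.4 kJ/mol

ΔHf° = 1·ΔHsub + 1·(ΣIE) + 1·D(I2) + 2·EA + U
-602.1 = 1·(+180.0) + 1·(+1468.1) + 1·(+213.6) + 2·(-295.2) + U
U = -602.1 − (+1271.3) = -1873.4 kJ/mol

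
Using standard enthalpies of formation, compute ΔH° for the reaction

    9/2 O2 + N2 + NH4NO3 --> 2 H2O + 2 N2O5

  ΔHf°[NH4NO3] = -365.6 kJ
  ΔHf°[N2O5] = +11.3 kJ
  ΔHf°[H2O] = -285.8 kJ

ΔH°rxn = Σ nΔHf°(products) − Σ nΔHf°(reactants).
Products: 2·(-285.8) + 2·(+11.3) = -549.0
Reactants: 9/2·(+0.0) + 1·(+0.0) + 1·(-365.6) = -365.6
ΔH° = (-549.0) − (-365.6) = -183.4 kJ

ΔH° = -183.4 kJ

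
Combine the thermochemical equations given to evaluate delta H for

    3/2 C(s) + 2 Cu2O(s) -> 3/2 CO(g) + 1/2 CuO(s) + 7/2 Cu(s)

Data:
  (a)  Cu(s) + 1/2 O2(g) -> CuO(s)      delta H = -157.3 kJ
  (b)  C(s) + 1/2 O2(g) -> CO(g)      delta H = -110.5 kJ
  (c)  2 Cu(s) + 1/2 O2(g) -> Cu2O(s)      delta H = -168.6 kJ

delta H = 92.8 kJ

(a) × 1/2 (scale by 1/2 for the 1/2 CuO(s)): (1/2)·(-157.3) = -78.65 kJ
(b) × 3/2 (scale by 3/2 for the 3/2 CO(g)): (3/2)·(-110.5) = -165.75 kJ
(c) reversed and × 2 (reverse to put Cu2O(s) on the reactant side; ×2 to match 2 Cu2O(s) in the target): (-2)·(-168.6) = +337.2 kJ
Summing the manipulated equations, delta H = (1/2)·(-157.3) + (3/2)·(-110.5) + (-2)·(-168.6) = 92.8 kJ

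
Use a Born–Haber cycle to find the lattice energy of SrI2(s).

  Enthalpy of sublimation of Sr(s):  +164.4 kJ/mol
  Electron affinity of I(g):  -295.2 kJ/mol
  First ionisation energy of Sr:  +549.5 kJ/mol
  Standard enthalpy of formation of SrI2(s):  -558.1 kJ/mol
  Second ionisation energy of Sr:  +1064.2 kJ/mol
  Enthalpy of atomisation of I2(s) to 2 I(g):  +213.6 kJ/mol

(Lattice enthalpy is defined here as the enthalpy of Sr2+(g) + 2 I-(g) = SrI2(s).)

ΔHf° = 1·ΔHsub + 1·(ΣIE) + 1·D(I2) + 2·EA + U
-558.1 = 1·(+164.4) + 1·(+1613.7) + 1·(+213.6) + 2·(-295.2) + U
U = -558.1 − (+1401.3) = -1959.4 kJ/mol

U = -1959.4 kJ/mol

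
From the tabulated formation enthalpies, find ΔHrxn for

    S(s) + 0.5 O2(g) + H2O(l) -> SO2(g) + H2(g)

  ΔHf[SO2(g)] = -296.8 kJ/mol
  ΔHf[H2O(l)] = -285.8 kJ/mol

ΔH°rxn = Σ nΔHf°(products) − Σ nΔHf°(reactants).
Products: 1·(-296.8) + 1·(+0.0) = -296.8
Reactants: 1·(+0.0) + 1/2·(+0.0) + 1·(-285.8) = -285.8
ΔHrxn = (-296.8) − (-285.8) = -11.0 kJ/mol

ΔHrxn = -11.0 kJ/mol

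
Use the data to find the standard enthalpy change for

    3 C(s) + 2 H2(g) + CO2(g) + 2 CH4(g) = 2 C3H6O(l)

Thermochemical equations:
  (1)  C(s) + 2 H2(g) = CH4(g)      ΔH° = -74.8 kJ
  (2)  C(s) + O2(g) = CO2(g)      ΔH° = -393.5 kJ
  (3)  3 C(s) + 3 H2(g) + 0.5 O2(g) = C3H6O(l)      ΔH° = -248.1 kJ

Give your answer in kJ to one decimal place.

ΔH° = 46.9 kJ

(1) reversed and × 2 (CH4(g) must end up as a reactant; scale by 2 for the 2 CH4(g)): (-2)·(-74.8) = +149.6 kJ
(2) reversed (CO2(g) must end up as a reactant): +393.5 kJ
(3) × 2 (×2 to match 2 C3H6O(l) in the target): (2)·(-248.1) = -496.2 kJ
Since enthalpy is a state function, ΔH° = (-2)·(-74.8) + (-1)·(-393.5) + (2)·(-248.1) = 46.9 kJ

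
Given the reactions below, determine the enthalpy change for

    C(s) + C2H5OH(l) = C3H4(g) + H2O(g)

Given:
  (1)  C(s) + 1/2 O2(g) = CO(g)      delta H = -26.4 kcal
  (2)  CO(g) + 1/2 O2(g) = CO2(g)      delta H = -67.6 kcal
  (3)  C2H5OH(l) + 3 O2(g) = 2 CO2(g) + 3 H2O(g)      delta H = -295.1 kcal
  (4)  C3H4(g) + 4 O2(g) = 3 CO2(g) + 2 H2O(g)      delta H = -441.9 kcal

(1) as written: -26.4 kcal
(2) as written: -67.6 kcal
(3) as written: -295.1 kcal
(4) reversed: +441.9 kcal
By Hess's law, delta H = (-26.4) + (-67.6) + (-295.1) + (+441.9) = 52.8 kcal

delta H = 52.8 kcal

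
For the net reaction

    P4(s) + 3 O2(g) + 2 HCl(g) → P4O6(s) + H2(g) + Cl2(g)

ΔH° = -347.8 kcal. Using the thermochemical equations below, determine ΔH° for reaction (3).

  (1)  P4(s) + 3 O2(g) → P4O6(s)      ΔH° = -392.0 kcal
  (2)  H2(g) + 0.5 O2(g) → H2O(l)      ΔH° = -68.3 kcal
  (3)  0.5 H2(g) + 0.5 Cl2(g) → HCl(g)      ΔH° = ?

(1) as written (P4O6(s) already on the product side): -392.0 kcal
(2): not needed (H2O(l) appears nowhere else).
(3) reversed and × 2 (HCl(g) must end up as a reactant; scale by 2 for the 2 HCl(g)): contributes −2·x
-347.8 = (-392.0) − 2·x
x = (-347.8 − (-392.0)) / (-2) = -22.1 kcal

ΔH° = -22.1 kcal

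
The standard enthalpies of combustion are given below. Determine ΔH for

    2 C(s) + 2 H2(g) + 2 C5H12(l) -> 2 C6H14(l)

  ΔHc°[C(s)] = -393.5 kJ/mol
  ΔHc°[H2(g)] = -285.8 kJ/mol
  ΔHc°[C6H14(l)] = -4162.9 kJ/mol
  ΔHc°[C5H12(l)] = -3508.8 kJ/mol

With combustion enthalpies, reactants minus products:
= [2·(-393.5) + 2·(-285.8) + 2·(-3508.8)] − [2·(-4162.9)]
= -50.4 kJ/mol

ΔH = -50.4 kJ/mol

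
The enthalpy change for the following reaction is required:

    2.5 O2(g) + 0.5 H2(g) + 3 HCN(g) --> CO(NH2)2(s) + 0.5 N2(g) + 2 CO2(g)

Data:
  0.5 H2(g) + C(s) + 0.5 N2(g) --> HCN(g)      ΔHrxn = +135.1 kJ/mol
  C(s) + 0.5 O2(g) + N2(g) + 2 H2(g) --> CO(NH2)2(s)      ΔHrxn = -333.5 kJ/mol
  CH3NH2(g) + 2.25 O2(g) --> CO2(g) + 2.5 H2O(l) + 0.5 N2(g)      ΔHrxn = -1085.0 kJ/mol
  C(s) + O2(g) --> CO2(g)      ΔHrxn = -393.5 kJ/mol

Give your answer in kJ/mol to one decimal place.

ΔHrxn = -1525.8 kJ/mol

equation 1 reversed and × 3: (-3)·(+135.1) = -405.3 kJ/mol
equation 2 as written: -333.5 kJ/mol
equation 3: not needed.
equation 4 × 2: (2)·(-393.5) = -787.0 kJ/mol
ΔHrxn = (-405.3) + (-333.5) + (-787.0) = -1525.8 kJ/mol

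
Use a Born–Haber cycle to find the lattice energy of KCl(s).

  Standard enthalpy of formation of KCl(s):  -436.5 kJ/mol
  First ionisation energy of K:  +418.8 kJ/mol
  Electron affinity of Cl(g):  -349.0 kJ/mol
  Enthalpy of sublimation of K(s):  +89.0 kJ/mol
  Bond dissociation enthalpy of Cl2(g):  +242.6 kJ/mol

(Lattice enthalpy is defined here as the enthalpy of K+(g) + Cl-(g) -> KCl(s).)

ΔHf° = 1·ΔHsub + 1·(ΣIE) + 1/2·D(Cl2) + 1·EA + U
-436.5 = 1·(+89.0) + 1·(+418.8) + 1/2·(+242.6) + 1·(-349.0) + U
U = -436.5 − (+280.1) = -716.6 kJ/mol

U = -716.6 kJ/mol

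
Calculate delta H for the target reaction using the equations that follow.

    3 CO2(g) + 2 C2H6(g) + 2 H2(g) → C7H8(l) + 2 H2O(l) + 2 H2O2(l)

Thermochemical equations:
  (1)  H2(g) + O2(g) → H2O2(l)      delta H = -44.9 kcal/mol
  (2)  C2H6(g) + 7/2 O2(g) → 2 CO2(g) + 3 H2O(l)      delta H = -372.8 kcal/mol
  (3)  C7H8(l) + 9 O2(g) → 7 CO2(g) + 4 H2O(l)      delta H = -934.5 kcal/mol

(1) × 2: (2)·(-44.9) = -89.8 kcal/mol
(2) × 2: (2)·(-372.8) = -745.6 kcal/mol
(3) reversed: +934.5 kcal/mol
Summing the manipulated equations, delta H = (-89.8) + (-745.6) + (+934.5) = 99.1 kcal/mol

delta H = 99.1 kcal/mol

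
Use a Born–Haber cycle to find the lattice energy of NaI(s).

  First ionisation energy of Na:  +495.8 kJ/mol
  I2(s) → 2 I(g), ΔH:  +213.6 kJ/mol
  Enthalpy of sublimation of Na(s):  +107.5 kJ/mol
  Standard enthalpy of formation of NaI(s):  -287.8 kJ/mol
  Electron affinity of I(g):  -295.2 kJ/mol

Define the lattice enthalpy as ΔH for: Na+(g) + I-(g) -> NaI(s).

ΔHf° = 1·ΔHsub + 1·(ΣIE) + 1/2·D(I2) + 1·EA + U
-287.8 = 1·(+107.5) + 1·(+495.8) + 1/2·(+213.6) + 1·(-295.2) + U
U = -287.8 − (+414.9) = -702.7 kJ/mol

U = -702.7 kJ/mol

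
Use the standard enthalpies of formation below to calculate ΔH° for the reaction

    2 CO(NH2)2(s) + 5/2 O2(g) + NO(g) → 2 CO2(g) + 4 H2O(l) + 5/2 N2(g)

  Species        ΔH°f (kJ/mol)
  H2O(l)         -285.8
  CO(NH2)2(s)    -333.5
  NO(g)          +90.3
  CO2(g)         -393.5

ΔH° = -1353.5 kJ/mol

Products: 2·(-393.5) + 4·(-285.8) + 5/2·(+0.0) = -1930.2
Reactants: 2·(-333.5) + 5/2·(+0.0) + 1·(+90.3) = -576.7
ΔH° = (-1930.2) − (-576.7) = -1353.5 kJ/mol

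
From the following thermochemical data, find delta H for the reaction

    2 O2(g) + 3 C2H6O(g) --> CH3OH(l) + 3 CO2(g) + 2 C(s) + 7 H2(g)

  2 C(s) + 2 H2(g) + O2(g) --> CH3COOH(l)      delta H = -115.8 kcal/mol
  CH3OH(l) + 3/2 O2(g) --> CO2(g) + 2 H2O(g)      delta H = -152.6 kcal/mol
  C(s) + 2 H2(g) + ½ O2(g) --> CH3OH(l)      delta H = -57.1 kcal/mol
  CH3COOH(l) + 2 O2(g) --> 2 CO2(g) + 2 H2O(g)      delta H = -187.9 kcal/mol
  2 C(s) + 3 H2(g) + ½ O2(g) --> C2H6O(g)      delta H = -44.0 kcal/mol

equation 1 × 3: (3)·(-115.8) = -347.4 kcal/mol
equation 2 reversed and × 3: (-3)·(-152.6) = +457.8 kcal/mol
equation 3 reversed and × 2: (-2)·(-57.1) = +114.2 kcal/mol
equation 4 × 3: (3)·(-187.9) = -563.7 kcal/mol
equation 5 reversed and × 3: (-3)·(-44.0) = +132.0 kcal/mol
By Hess's law, delta H = (3)·(-115.8) + (-3)·(-152.6) + (-2)·(-57.1) + (3)·(-187.9) + (-3)·(-44.0) = -207.1 kcal/mol

delta H = -207.1 kcal/mol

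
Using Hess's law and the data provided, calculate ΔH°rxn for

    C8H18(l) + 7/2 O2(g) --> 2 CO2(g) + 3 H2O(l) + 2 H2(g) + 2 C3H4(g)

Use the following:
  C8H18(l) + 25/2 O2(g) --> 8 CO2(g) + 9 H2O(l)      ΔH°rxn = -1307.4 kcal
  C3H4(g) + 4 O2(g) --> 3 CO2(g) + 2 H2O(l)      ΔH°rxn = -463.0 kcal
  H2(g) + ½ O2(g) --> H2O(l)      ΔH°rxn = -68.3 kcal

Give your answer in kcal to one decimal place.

equation 1 as written: -1307.4 kcal
equation 2 reversed and × 2: (-2)·(-463.0) = +926.0 kcal
equation 3 reversed and × 2: (-2)·(-68.3) = +136.6 kcal
ΔH°rxn = (1)·(-1307.4) + (-2)·(-463.0) + (-2)·(-68.3) = -244.8 kcal

ΔH°rxn = -244.8 kcal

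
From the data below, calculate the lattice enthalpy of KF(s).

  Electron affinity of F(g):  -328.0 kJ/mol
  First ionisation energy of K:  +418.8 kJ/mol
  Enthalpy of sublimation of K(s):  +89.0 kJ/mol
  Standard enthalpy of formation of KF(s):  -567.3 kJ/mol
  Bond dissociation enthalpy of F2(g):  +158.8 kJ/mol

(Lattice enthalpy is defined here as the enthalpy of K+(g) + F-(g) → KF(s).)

ΔHf° = 1·ΔHsub + 1·(ΣIE) + 1/2·D(F2) + 1·EA + U
-567.3 = 1·(+89.0) + 1·(+418.8) + 1/2·(+158.8) + 1·(-328.0) + U
U = -567.3 − (+259.2) = -826.5 kJ/mol

U = -826.5 kJ/mol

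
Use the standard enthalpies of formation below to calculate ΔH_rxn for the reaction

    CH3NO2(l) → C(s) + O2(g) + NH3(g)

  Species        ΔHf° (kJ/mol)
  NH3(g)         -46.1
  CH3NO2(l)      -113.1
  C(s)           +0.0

ΔH_rxn = 67.0 kJ/mol

Products: 1·(+0.0) + 1·(+0.0) + 1·(-46.1) = -46.1
Reactants: 1·(-113.1) = -113.1
ΔH_rxn = (-46.1) − (-113.1) = 67.0 kJ/mol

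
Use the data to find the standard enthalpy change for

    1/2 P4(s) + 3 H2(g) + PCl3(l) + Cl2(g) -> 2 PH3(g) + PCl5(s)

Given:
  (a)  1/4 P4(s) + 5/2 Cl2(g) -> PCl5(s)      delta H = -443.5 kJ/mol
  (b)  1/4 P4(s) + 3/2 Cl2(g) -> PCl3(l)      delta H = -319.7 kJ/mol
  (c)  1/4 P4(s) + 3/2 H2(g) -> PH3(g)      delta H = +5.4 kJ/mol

delta H = -113.0 kJ/mol

(a) as written (PCl5(s) already on the product side): -443.5 kJ/mol
(b) reversed (PCl3(l) must end up as a reactant): +319.7 kJ/mol
(c) × 2 (scale by 2 for the 2 PH3(g)): (2)·(+5.4) = +10.8 kJ/mol
Summing the manipulated equations, delta H = (-443.5) + (+319.7) + (+10.8) = -113.0 kJ/mol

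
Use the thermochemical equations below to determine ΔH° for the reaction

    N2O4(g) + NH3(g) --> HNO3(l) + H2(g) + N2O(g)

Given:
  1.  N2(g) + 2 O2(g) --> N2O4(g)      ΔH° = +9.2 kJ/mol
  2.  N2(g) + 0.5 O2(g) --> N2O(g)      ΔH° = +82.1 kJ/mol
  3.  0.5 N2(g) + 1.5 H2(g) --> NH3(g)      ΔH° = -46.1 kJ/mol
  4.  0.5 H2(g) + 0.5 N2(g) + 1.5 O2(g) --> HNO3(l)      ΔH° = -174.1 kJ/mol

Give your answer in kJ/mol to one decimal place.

eq. 1 reversed (N2O4(g) must end up as a reactant): -9.2 kJ/mol
eq. 2 as written (N2O(g) already on the product side): +82.1 kJ/mol
eq. 3 reversed (reverse to put NH3(g) on the reactant side): +46.1 kJ/mol
eq. 4 as written (HNO3(l) already on the product side): -174.1 kJ/mol
ΔH° = (-9.2) + (+82.1) + (+46.1) + (-174.1) = -55.1 kJ/mol

ΔH° = -55.1 kJ/mol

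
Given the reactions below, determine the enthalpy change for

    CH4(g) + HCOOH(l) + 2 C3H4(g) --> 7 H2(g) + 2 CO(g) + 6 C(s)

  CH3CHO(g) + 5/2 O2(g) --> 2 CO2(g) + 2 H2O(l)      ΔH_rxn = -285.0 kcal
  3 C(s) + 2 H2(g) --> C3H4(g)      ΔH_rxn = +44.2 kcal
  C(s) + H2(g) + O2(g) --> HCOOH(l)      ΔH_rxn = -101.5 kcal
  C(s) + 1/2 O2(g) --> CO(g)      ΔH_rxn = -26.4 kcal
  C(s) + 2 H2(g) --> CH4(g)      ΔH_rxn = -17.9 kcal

equation 1: not needed (CH3CHO(g) appears nowhere else).
equation 2 reversed and × 2 (C3H4(g) must end up as a reactant; ×2 to match 2 C3H4(g) in the target): (-2)·(+44.2) = -88.4 kcal
equation 3 reversed (HCOOH(l) must end up as a reactant): +101.5 kcal
equation 4 × 2 (×2 to match 2 CO(g) in the target): (2)·(-26.4) = -52.8 kcal
equation 5 reversed (CH4(g) must end up as a reactant): +17.9 kcal
By Hess's law, ΔH_rxn = (-88.4) + (+101.5) + (-52.8) + (+17.9) = -21.8 kcal

ΔH_rxn = -21.8 kcal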